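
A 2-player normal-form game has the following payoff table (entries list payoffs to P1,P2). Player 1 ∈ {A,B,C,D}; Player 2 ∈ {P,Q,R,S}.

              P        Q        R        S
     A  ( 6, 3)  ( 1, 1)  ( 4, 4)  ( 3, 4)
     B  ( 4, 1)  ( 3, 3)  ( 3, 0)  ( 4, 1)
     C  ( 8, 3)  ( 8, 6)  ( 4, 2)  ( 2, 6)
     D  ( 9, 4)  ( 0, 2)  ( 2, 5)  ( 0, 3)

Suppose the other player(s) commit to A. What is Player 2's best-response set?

u_2(P vs A) = 3
u_2(Q vs A) = 1
u_2(R vs A) = 4
u_2(S vs A) = 4
max payoff 4 at {R,S}

BR_2 = {R,S}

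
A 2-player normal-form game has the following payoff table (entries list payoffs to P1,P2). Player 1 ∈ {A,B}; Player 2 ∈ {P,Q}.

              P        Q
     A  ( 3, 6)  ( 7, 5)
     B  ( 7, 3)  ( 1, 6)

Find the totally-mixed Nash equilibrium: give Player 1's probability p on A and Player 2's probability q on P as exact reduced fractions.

P1 mixes 3/4 on A; P2 mixes 3/5 on P

P1 indiff ⇒ q·3+(1-q)·7 = q·7+(1-q)·1 ⇒ q(-4) = (1-q)(-6) ⇒ q = 3/5
P2 indiff ⇒ p·6+(1-p)·3 = p·5+(1-p)·6 ⇒ p(1) = (1-p)(3) ⇒ p = 3/4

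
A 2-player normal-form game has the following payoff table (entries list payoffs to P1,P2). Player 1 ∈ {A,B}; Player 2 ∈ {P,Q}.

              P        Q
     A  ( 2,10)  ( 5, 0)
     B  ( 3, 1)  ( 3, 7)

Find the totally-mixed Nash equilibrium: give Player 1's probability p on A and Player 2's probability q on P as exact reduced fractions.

p=3/8, q=2/3

P1 indiff ⇒ q·2+(1-q)·5 = q·3+(1-q)·3 ⇒ q(-1) = (1-q)(-2) ⇒ q = 2/3
P2 indiff ⇒ p·10+(1-p)·1 = p·0+(1-p)·7 ⇒ p(10) = (1-p)(6) ⇒ p = 3/8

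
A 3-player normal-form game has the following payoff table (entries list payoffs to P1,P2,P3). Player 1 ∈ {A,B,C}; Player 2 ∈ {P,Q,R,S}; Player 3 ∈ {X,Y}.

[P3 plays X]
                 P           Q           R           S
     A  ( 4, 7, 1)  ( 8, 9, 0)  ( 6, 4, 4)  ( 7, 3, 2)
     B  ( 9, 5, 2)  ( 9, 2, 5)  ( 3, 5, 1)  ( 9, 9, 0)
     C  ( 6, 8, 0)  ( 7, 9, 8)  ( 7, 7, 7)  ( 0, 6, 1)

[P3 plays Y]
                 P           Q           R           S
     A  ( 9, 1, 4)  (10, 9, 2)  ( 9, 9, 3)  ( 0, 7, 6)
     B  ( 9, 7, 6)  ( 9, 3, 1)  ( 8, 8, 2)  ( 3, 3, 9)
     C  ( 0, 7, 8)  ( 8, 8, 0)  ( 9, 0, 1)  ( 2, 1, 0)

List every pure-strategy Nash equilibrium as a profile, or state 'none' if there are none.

(A,P,X): not NE [P1→B gives 9>4; P2→Q gives 9>7; P3→Y gives 4>1]
(A,P,Y): not NE [P2→R gives 9>1]
(A,Q,X): not NE [P1→B gives 9>8; P3→Y gives 2>0]
(A,Q,Y): NE
(A,R,X): not NE [P1→C gives 7>6; P2→Q gives 9>4]
(A,R,Y): not NE [P3→X gives 4>3]
(A,S,X): not NE [P1→B gives 9>7; P2→Q gives 9>3; P3→Y gives 6>2]
(A,S,Y): not NE [P1→B gives 3>0; P2→R gives 9>7]
(B,P,X): not NE [P2→S gives 9>5; P3→Y gives 6>2]
(B,P,Y): not NE [P2→R gives 8>7]
(B,Q,X): not NE [P2→S gives 9>2]
(B,Q,Y): not NE [P1→A gives 10>9; P2→R gives 8>3; P3→X gives 5>1]
(B,R,X): not NE [P1→C gives 7>3; P2→S gives 9>5; P3→Y gives 2>1]
(B,R,Y): not NE [P1→C gives 9>8]
(B,S,X): not NE [P3→Y gives 9>0]
(B,S,Y): not NE [P2→R gives 8>3]
(C,P,X): not NE [P1→B gives 9>6; P2→Q gives 9>8; P3→Y gives 8>0]
(C,P,Y): not NE [P1→B gives 9>0; P2→Q gives 8>7]
(C,Q,X): not NE [P1→B gives 9>7]
(C,Q,Y): not NE [P1→A gives 10>8; P3→X gives 8>0]
(C,R,X): not NE [P2→Q gives 9>7]
(C,R,Y): not NE [P2→Q gives 8>0; P3→X gives 7>1]
(C,S,X): not NE [P1→B gives 9>0; P2→Q gives 9>6]
(C,S,Y): not NE [P1→B gives 3>2; P2→Q gives 8>1; P3→X gives 1>0]

NE set: (A,Q,Y)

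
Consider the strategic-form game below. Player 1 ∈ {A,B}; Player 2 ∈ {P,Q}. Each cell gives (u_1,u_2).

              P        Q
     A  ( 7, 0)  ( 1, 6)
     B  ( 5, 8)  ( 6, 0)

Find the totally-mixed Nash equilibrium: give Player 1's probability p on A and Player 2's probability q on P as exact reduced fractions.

P1 indiff ⇒ q·7+(1-q)·1 = q·5+(1-q)·6 ⇒ q(2) = (1-q)(5) ⇒ q = 5/7
P2 indiff ⇒ p·0+(1-p)·8 = p·6+(1-p)·0 ⇒ p(-6) = (1-p)(-8) ⇒ p = 4/7

P1 mixes 4/7 on A; P2 mixes 5/7 on P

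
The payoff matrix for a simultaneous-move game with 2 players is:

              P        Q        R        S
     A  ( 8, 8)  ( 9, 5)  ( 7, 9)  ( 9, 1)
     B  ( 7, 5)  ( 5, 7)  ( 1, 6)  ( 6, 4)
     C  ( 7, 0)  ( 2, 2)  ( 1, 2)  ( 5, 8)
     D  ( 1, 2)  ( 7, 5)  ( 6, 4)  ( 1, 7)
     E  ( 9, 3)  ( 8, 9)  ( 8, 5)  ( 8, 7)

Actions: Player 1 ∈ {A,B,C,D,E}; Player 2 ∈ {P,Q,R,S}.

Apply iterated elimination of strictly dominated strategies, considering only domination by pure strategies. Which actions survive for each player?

Remaining: P1:{A,E} P2:{Q,R}

P1 drop B (A beats it: P:8>7 Q:9>5 R:7>1 S:9>6)
P1 drop C (A beats it: P:8>7 Q:9>2 R:7>1 S:9>5)
P1 drop D (A beats it: P:8>1 Q:9>7 R:7>6 S:9>1)
P2 drop P (R beats it: A:9>8 E:5>3)
P2 drop S (Q beats it: A:5>1 E:9>7)
P1→{A,E} P2→{Q,R}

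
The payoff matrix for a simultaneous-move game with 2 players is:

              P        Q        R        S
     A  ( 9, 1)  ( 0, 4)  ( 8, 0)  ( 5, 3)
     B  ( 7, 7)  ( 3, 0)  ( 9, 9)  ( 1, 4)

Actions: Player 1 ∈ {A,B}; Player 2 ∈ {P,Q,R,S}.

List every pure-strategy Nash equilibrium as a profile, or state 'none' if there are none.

(A,P): not NE [P2→Q gives 4>1]
(A,Q): not NE [P1→B gives 3>0]
(A,R): not NE [P1→B gives 9>8; P2→Q gives 4>0]
(A,S): not NE [P2→Q gives 4>3]
(B,P): not NE [P1→A gives 9>7; P2→R gives 9>7]
(B,Q): not NE [P2→R gives 9>0]
(B,R): NE
(B,S): not NE [P1→A gives 5>1; P2→R gives 9>4]

Nash profiles: (B,R)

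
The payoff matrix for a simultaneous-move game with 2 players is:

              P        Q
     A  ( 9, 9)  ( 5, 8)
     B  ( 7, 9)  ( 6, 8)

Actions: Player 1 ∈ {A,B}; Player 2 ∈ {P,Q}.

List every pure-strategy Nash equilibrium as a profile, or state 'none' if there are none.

NE set: (A,P)

(A,P): NE
(A,Q): not NE [P1→B gives 6>5; P2→P gives 9>8]
(B,P): not NE [P1→A gives 9>7]
(B,Q): not NE [P2→P gives 9>8]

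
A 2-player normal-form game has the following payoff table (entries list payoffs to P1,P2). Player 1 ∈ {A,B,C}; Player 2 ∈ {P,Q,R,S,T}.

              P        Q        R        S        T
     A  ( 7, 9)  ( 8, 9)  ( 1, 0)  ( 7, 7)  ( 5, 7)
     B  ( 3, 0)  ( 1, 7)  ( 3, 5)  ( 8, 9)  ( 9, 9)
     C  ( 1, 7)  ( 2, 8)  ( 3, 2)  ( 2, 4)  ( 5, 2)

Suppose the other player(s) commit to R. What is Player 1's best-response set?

P1 best: {B,C}

u_1(A vs R) = 1
u_1(B vs R) = 3
u_1(C vs R) = 3
max payoff 3 at {B,C}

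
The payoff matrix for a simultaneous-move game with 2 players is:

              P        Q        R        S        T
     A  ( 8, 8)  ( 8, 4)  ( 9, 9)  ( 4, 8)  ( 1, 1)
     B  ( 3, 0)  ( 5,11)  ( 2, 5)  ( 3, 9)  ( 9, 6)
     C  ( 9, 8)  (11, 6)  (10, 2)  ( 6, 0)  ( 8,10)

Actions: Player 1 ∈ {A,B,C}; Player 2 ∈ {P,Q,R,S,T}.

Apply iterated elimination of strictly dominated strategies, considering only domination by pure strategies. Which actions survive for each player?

Survivors P1:{B,C} P2:{Q,T}

P1 drop A (C beats it: P:9>8 Q:11>8 R:10>9 S:6>4 T:8>1)
P2 drop P (T beats it: B:6>0 C:10>8)
P2 drop R (Q beats it: B:11>5 C:6>2)
P2 drop S (Q beats it: B:11>9 C:6>0)
P1→{B,C} P2→{Q,T}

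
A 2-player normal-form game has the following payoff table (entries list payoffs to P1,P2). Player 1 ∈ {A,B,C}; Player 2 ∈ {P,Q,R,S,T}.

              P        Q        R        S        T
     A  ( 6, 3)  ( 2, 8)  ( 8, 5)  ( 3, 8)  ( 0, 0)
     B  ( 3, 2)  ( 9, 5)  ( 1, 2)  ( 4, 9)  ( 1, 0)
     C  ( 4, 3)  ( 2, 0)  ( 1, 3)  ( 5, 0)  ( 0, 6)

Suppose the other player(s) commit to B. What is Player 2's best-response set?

argmax u_2 = {S}

u_2(P vs B) = 2
u_2(Q vs B) = 5
u_2(R vs B) = 2
u_2(S vs B) = 9
u_2(T vs B) = 0
max payoff 9 at {S}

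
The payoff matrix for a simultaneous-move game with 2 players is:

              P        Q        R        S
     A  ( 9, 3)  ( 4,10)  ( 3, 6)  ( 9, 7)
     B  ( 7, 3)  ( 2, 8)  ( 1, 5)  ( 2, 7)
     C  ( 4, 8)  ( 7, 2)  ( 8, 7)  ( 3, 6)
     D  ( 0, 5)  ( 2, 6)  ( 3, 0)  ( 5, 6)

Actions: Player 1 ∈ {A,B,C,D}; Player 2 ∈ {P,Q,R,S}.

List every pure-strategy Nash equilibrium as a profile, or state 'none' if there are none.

PSNE: ∅

(A,P): not NE [P2→Q gives 10>3]
(A,Q): not NE [P1→C gives 7>4]
(A,R): not NE [P1→C gives 8>3; P2→Q gives 10>6]
(A,S): not NE [P2→Q gives 10>7]
(B,P): not NE [P1→A gives 9>7; P2→Q gives 8>3]
(B,Q): not NE [P1→C gives 7>2]
(B,R): not NE [P1→C gives 8>1; P2→Q gives 8>5]
(B,S): not NE [P1→A gives 9>2; P2→Q gives 8>7]
(C,P): not NE [P1→A gives 9>4]
(C,Q): not NE [P2→P gives 8>2]
(C,R): not NE [P2→P gives 8>7]
(C,S): not NE [P1→A gives 9>3; P2→P gives 8>6]
(D,P): not NE [P1→A gives 9>0; P2→S gives 6>5]
(D,Q): not NE [P1→C gives 7>2]
(D,R): not NE [P1→C gives 8>3; P2→S gives 6>0]
(D,S): not NE [P1→A gives 9>5]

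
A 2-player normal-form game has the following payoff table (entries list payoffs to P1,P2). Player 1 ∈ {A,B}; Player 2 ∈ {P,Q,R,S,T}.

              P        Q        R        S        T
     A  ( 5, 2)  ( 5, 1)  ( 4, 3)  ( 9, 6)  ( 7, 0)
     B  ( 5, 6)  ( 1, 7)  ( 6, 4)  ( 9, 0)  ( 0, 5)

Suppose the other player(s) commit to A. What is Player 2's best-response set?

argmax u_2 = {S}

u_2(P vs A) = 2
u_2(Q vs A) = 1
u_2(R vs A) = 3
u_2(S vs A) = 6
u_2(T vs A) = 0
max payoff 6 at {S}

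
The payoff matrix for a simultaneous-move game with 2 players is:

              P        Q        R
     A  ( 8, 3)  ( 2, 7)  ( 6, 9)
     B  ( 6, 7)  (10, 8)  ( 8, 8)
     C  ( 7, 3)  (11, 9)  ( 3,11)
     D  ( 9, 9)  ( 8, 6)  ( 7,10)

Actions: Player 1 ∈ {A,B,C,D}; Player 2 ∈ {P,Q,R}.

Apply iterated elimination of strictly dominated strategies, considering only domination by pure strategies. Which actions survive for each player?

P1 drop A (D beats it: P:9>8 Q:8>2 R:7>6)
P2 drop P (R beats it: B:8>7 C:11>3 D:10>9)
P1 drop D (B beats it: Q:10>8 R:8>7)
P1→{B,C} P2→{Q,R}

IESDS → P1:{B,C} P2:{Q,R}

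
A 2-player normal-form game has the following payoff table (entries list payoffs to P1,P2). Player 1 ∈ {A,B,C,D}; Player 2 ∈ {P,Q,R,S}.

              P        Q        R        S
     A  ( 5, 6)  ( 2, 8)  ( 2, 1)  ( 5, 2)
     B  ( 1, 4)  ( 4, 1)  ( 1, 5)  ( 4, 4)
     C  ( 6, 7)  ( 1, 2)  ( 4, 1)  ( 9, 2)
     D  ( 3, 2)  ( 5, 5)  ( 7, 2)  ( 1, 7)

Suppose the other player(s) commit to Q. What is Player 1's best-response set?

u_1(A vs Q) = 2
u_1(B vs Q) = 4
u_1(C vs Q) = 1
u_1(D vs Q) = 5
max payoff 5 at {D}

BR_1 = {D}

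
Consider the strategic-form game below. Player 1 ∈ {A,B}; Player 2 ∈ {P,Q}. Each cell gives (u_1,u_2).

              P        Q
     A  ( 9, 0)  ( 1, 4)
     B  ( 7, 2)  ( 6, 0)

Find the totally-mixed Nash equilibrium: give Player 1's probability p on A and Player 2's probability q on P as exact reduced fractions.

(p,q) = (1/3, 5/7)

P1 indiff ⇒ q·9+(1-q)·1 = q·7+(1-q)·6 ⇒ q(2) = (1-q)(5) ⇒ q = 5/7
P2 indiff ⇒ p·0+(1-p)·2 = p·4+(1-p)·0 ⇒ p(-4) = (1-p)(-2) ⇒ p = 1/3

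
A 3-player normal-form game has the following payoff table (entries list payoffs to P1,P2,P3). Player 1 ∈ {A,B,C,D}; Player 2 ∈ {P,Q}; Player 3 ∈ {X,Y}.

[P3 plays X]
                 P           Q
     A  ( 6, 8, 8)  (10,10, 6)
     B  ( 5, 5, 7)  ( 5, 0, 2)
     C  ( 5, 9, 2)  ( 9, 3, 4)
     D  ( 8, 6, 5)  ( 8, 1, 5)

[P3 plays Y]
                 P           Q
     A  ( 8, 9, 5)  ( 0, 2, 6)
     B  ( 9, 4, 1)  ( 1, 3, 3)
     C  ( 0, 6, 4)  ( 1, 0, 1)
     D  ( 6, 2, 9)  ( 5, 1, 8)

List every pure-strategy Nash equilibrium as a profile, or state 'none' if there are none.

Nash profiles: (A,Q,X)

(A,P,X): not NE [P1→D gives 8>6; P2→Q gives 10>8]
(A,P,Y): not NE [P1→B gives 9>8; P3→X gives 8>5]
(A,Q,X): NE
(A,Q,Y): not NE [P1→D gives 5>0; P2→P gives 9>2]
(B,P,X): not NE [P1→D gives 8>5]
(B,P,Y): not NE [P3→X gives 7>1]
(B,Q,X): not NE [P1→A gives 10>5; P2→P gives 5>0; P3→Y gives 3>2]
(B,Q,Y): not NE [P1→D gives 5>1; P2→P gives 4>3]
(C,P,X): not NE [P1→D gives 8>5; P3→Y gives 4>2]
(C,P,Y): not NE [P1→B gives 9>0]
(C,Q,X): not NE [P1→A gives 10>9; P2→P gives 9>3]
(C,Q,Y): not NE [P1→D gives 5>1; P2→P gives 6>0; P3→X gives 4>1]
(D,P,X): not NE [P3→Y gives 9>5]
(D,P,Y): not NE [P1→B gives 9>6]
(D,Q,X): not NE [P1→A gives 10>8; P2→P gives 6>1; P3→Y gives 8>5]
(D,Q,Y): not NE [P2→P gives 2>1]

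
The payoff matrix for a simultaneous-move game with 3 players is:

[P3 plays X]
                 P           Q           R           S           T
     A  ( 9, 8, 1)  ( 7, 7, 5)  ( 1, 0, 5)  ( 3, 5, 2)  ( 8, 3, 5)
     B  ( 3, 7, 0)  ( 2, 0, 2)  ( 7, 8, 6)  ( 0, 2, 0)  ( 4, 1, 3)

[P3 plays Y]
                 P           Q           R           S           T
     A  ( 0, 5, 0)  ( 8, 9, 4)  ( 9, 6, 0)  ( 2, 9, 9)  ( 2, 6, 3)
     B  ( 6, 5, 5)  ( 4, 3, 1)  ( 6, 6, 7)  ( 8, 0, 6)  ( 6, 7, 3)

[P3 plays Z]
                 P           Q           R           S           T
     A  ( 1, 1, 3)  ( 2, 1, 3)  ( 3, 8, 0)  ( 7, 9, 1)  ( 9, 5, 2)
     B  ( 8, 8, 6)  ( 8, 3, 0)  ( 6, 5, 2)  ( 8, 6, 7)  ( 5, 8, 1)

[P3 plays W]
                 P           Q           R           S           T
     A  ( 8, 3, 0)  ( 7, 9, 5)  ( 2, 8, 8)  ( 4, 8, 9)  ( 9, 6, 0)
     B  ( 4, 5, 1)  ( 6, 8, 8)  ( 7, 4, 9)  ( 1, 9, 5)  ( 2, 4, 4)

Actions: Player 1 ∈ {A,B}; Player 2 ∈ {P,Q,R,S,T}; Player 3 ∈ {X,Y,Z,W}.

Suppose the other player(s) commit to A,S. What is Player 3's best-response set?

u_3(X vs A,S) = 2
u_3(Y vs A,S) = 9
u_3(Z vs A,S) = 1
u_3(W vs A,S) = 9
max payoff 9 at {Y,W}

argmax u_3 = {Y,W}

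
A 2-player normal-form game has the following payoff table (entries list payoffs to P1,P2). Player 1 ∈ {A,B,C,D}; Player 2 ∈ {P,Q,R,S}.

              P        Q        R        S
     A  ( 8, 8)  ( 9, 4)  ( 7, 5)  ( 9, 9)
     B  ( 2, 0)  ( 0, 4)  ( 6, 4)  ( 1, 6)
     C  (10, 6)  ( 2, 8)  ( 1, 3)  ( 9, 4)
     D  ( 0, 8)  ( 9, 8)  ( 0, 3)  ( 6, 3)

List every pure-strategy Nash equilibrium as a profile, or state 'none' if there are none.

(A,P): not NE [P1→C gives 10>8; P2→S gives 9>8]
(A,Q): not NE [P2→S gives 9>4]
(A,R): not NE [P2→S gives 9>5]
(A,S): NE
(B,P): not NE [P1→C gives 10>2; P2→S gives 6>0]
(B,Q): not NE [P1→D gives 9>0; P2→S gives 6>4]
(B,R): not NE [P1→A gives 7>6; P2→S gives 6>4]
(B,S): not NE [P1→C gives 9>1]
(C,P): not NE [P2→Q gives 8>6]
(C,Q): not NE [P1→D gives 9>2]
(C,R): not NE [P1→A gives 7>1; P2→Q gives 8>3]
(C,S): not NE [P2→Q gives 8>4]
(D,P): not NE [P1→C gives 10>0]
(D,Q): NE
(D,R): not NE [P1→A gives 7>0; P2→Q gives 8>3]
(D,S): not NE [P1→C gives 9>6; P2→Q gives 8>3]

Nash profiles: (A,S), (D,Q)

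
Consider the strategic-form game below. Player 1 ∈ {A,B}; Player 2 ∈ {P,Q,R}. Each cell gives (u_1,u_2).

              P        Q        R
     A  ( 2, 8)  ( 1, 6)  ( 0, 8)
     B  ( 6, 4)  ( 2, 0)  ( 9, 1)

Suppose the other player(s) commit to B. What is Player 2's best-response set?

P2 best: {P}

u_2(P vs B) = 4
u_2(Q vs B) = 0
u_2(R vs B) = 1
max payoff 4 at {P}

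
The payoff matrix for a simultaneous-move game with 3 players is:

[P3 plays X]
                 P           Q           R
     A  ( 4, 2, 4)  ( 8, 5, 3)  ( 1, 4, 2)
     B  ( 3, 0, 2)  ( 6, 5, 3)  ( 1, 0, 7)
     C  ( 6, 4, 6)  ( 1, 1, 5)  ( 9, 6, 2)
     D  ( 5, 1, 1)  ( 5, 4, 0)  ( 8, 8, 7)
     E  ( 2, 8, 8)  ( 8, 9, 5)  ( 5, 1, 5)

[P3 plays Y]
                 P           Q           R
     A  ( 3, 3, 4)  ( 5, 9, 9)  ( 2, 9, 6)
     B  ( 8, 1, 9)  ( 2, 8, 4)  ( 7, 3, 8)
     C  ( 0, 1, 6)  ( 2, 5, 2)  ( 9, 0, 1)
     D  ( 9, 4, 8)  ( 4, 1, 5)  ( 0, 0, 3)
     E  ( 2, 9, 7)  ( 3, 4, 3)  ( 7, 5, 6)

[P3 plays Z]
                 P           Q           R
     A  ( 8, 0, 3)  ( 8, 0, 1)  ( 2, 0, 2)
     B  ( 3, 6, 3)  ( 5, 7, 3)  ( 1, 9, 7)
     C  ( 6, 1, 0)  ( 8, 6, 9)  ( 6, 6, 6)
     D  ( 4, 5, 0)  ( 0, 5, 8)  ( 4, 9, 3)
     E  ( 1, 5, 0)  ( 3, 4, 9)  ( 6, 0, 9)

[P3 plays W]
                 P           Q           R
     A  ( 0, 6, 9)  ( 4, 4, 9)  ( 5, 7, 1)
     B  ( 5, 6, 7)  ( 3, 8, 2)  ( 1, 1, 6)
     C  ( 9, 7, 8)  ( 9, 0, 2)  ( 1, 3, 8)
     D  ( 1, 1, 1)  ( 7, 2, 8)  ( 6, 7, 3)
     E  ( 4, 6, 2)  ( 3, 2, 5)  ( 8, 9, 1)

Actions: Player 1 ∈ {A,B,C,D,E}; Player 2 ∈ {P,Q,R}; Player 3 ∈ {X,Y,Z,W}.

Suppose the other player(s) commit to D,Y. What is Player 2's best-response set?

BR_2 = {P}

u_2(P vs D,Y) = 4
u_2(Q vs D,Y) = 1
u_2(R vs D,Y) = 0
max payoff 4 at {P}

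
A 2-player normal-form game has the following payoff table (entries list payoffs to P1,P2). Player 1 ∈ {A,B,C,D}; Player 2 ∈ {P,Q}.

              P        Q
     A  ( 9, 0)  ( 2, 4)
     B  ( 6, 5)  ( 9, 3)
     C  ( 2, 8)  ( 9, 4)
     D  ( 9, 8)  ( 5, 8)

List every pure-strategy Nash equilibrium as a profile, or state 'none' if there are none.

NE set: (D,P)

(A,P): not NE [P2→Q gives 4>0]
(A,Q): not NE [P1→C gives 9>2]
(B,P): not NE [P1→D gives 9>6]
(B,Q): not NE [P2→P gives 5>3]
(C,P): not NE [P1→D gives 9>2]
(C,Q): not NE [P2→P gives 8>4]
(D,P): NE
(D,Q): not NE [P1→C gives 9>5]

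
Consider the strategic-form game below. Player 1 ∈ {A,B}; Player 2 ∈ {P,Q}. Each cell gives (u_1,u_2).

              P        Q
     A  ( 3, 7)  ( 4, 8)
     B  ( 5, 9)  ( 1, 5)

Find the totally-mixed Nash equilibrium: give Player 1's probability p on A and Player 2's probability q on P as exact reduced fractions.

P1 mixes 4/5 on A; P2 mixes 3/5 on P

P1 indiff ⇒ q·3+(1-q)·4 = q·5+(1-q)·1 ⇒ q(-2) = (1-q)(-3) ⇒ q = 3/5
P2 indiff ⇒ p·7+(1-p)·9 = p·8+(1-p)·5 ⇒ p(-1) = (1-p)(-4) ⇒ p = 4/5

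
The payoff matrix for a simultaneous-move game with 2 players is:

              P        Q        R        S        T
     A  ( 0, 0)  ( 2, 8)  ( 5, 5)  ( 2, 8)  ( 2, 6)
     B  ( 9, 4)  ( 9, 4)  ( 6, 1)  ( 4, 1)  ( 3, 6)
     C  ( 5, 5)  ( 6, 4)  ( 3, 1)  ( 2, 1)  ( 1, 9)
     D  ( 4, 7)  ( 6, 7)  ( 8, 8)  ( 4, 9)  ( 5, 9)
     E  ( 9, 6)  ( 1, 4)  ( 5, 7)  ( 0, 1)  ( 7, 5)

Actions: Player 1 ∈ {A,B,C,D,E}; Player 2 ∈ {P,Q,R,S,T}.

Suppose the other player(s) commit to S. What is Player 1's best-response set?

u_1(A vs S) = 2
u_1(B vs S) = 4
u_1(C vs S) = 2
u_1(D vs S) = 4
u_1(E vs S) = 0
max payoff 4 at {B,D}

P1 best: {B,D}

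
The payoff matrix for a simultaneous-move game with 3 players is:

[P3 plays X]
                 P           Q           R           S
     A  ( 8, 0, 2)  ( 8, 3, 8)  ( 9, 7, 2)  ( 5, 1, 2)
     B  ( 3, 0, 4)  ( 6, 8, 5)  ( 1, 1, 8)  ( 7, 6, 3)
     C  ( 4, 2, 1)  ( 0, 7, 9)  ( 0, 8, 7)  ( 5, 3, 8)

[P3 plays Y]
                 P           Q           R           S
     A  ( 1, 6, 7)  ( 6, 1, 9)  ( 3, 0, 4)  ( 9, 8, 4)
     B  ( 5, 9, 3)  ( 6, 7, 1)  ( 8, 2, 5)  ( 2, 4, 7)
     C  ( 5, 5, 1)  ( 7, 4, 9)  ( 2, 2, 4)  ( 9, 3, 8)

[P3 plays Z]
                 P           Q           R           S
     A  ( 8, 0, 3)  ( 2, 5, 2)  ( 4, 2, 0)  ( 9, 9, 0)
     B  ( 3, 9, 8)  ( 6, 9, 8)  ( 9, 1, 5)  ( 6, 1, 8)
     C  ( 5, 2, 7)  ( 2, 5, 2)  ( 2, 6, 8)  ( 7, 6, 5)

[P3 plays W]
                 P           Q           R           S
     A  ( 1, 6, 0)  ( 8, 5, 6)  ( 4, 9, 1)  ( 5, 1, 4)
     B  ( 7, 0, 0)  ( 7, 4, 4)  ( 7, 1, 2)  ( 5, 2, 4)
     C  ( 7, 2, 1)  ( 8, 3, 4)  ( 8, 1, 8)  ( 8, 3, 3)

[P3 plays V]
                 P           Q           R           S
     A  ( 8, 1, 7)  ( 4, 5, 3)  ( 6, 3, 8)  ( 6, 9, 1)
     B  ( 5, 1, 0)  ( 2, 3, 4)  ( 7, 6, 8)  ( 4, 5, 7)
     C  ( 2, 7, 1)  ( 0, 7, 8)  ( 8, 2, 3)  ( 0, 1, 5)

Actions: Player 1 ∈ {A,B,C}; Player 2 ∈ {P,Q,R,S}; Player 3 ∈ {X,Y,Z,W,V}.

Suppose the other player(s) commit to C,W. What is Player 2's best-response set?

u_2(P vs C,W) = 2
u_2(Q vs C,W) = 3
u_2(R vs C,W) = 1
u_2(S vs C,W) = 3
max payoff 3 at {Q,S}

argmax u_2 = {Q,S}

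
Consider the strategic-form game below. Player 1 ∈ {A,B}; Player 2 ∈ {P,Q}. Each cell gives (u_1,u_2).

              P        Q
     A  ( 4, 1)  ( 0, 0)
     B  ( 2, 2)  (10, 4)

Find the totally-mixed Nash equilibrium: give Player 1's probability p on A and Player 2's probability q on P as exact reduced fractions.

P1 indiff ⇒ q·4+(1-q)·0 = q·2+(1-q)·10 ⇒ q(2) = (1-q)(10) ⇒ q = 5/6
P2 indiff ⇒ p·1+(1-p)·2 = p·0+(1-p)·4 ⇒ p(1) = (1-p)(2) ⇒ p = 2/3

(p,q) = (2/3, 5/6)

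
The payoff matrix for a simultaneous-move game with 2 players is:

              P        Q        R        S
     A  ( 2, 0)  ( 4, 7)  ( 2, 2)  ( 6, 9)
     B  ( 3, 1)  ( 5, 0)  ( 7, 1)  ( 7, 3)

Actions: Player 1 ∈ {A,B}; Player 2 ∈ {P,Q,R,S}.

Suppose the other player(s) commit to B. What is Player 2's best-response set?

u_2(P vs B) = 1
u_2(Q vs B) = 0
u_2(R vs B) = 1
u_2(S vs B) = 3
max payoff 3 at {S}

argmax u_2 = {S}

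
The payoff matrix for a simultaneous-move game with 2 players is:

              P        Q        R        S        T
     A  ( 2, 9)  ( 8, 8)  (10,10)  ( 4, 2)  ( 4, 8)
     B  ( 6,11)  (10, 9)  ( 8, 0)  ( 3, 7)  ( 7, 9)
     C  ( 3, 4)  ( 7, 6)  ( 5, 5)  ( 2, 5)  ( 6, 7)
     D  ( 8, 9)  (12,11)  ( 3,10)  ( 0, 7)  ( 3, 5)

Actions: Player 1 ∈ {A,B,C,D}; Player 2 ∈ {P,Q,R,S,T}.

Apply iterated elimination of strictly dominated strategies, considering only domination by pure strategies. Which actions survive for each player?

P1 drop C (B beats it: P:6>3 Q:10>7 R:8>5 S:3>2 T:7>6)
P2 drop S (P beats it: A:9>2 B:11>7 D:9>7)
P2 drop T (P beats it: A:9>8 B:11>9 D:9>5)
P1→{A,B,D} P2→{P,Q,R}

Survivors P1:{A,B,D} P2:{P,Q,R}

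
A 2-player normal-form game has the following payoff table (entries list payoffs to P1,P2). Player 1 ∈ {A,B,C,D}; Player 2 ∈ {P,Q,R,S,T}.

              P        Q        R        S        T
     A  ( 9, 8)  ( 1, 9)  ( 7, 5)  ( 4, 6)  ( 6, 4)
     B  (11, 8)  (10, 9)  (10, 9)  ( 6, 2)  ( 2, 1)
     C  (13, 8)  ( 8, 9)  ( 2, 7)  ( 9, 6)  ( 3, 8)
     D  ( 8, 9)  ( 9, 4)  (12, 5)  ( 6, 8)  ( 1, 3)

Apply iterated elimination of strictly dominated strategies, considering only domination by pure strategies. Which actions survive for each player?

P2 drop S (P beats it: A:8>6 B:8>2 C:8>6 D:9>8)
P2 drop T (Q beats it: A:9>4 B:9>1 C:9>8 D:4>3)
P1 drop A (B beats it: P:11>9 Q:10>1 R:10>7)
P1→{B,C,D} P2→{P,Q,R}

Remaining: P1:{B,C,D} P2:{P,Q,R}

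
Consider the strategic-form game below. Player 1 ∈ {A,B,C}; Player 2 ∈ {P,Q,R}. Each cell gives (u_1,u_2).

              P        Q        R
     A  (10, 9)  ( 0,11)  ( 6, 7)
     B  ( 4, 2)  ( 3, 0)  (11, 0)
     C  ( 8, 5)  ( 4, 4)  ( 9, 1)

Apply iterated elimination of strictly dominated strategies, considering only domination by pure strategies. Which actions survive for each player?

P2 drop R (P beats it: A:9>7 B:2>0 C:5>1)
P1 drop B (C beats it: P:8>4 Q:4>3)
P1→{A,C} P2→{P,Q}

Remaining: P1:{A,C} P2:{P,Q}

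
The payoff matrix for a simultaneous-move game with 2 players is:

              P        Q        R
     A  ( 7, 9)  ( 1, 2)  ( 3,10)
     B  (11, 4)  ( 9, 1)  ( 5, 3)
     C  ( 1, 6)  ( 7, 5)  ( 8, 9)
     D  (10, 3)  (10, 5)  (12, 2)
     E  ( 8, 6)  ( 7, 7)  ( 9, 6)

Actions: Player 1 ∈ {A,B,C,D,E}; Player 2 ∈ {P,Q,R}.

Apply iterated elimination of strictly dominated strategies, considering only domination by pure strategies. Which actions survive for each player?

IESDS → P1:{B,D} P2:{P,Q}

P1 drop A (B beats it: P:11>7 Q:9>1 R:5>3)
P1 drop C (D beats it: P:10>1 Q:10>7 R:12>8)
P1 drop E (D beats it: P:10>8 Q:10>7 R:12>9)
P2 drop R (P beats it: B:4>3 D:3>2)
P1→{B,D} P2→{P,Q}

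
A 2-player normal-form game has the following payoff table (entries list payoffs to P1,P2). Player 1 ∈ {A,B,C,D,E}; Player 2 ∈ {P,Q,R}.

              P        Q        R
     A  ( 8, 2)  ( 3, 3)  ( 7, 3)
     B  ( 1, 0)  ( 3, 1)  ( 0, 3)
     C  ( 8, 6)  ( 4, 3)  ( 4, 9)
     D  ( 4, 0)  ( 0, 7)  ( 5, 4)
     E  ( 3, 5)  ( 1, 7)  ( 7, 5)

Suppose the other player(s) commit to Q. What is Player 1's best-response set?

u_1(A vs Q) = 3
u_1(B vs Q) = 3
u_1(C vs Q) = 4
u_1(D vs Q) = 0
u_1(E vs Q) = 1
max payoff 4 at {C}

argmax u_1 = {C}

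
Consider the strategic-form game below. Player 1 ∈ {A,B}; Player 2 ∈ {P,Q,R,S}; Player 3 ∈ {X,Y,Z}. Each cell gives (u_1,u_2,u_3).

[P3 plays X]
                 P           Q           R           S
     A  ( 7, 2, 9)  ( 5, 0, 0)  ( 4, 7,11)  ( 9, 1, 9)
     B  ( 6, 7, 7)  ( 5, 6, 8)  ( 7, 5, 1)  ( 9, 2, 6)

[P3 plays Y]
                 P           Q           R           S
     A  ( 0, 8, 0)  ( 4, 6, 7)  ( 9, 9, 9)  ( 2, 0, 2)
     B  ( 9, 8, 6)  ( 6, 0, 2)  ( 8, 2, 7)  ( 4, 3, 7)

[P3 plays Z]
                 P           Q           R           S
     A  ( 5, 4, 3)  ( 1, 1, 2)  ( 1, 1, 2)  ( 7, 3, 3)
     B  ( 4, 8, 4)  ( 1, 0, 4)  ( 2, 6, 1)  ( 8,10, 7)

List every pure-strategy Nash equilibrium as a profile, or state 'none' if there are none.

(A,P,X): not NE [P2→R gives 7>2]
(A,P,Y): not NE [P1→B gives 9>0; P2→R gives 9>8; P3→X gives 9>0]
(A,P,Z): not NE [P3→X gives 9>3]
(A,Q,X): not NE [P2→R gives 7>0; P3→Y gives 7>0]
(A,Q,Y): not NE [P1→B gives 6>4; P2→R gives 9>6]
(A,Q,Z): not NE [P2→P gives 4>1; P3→Y gives 7>2]
(A,R,X): not NE [P1→B gives 7>4]
(A,R,Y): not NE [P3→X gives 11>9]
(A,R,Z): not NE [P1→B gives 2>1; P2→P gives 4>1; P3→X gives 11>2]
(A,S,X): not NE [P2→R gives 7>1]
(A,S,Y): not NE [P1→B gives 4>2; P2→R gives 9>0; P3→X gives 9>2]
(A,S,Z): not NE [P1→B gives 8>7; P2→P gives 4>3; P3→X gives 9>3]
(B,P,X): not NE [P1→A gives 7>6]
(B,P,Y): not NE [P3→X gives 7>6]
(B,P,Z): not NE [P1→A gives 5>4; P2→S gives 10>8; P3→X gives 7>4]
(B,Q,X): not NE [P2→P gives 7>6]
(B,Q,Y): not NE [P2→P gives 8>0; P3→X gives 8>2]
(B,Q,Z): not NE [P2→S gives 10>0; P3→X gives 8>4]
(B,R,X): not NE [P2→P gives 7>5; P3→Y gives 7>1]
(B,R,Y): not NE [P1→A gives 9>8; P2→P gives 8>2]
(B,R,Z): not NE [P2→S gives 10>6; P3→Y gives 7>1]
(B,S,X): not NE [P2→P gives 7>2; P3→Z gives 7>6]
(B,S,Y): not NE [P2→P gives 8>3]
(B,S,Z): NE

Nash profiles: (B,S,Z)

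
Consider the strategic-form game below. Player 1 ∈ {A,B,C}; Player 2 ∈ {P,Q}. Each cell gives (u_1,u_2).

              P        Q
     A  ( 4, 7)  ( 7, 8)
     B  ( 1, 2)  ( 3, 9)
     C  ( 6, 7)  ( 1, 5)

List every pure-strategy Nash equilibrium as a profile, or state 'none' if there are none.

(A,P): not NE [P1→C gives 6>4; P2→Q gives 8>7]
(A,Q): NE
(B,P): not NE [P1→C gives 6>1; P2→Q gives 9>2]
(B,Q): not NE [P1→A gives 7>3]
(C,P): NE
(C,Q): not NE [P1→A gives 7>1; P2→P gives 7>5]

NE set: (A,Q), (C,P)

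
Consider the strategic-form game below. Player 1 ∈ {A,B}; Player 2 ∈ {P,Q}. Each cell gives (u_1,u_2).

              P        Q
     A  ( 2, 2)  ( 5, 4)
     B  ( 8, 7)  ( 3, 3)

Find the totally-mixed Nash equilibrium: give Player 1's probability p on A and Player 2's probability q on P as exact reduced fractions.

P1 indiff ⇒ q·2+(1-q)·5 = q·8+(1-q)·3 ⇒ q(-6) = (1-q)(-2) ⇒ q = 1/4
P2 indiff ⇒ p·2+(1-p)·7 = p·4+(1-p)·3 ⇒ p(-2) = (1-p)(-4) ⇒ p = 2/3

P1 mixes 2/3 on A; P2 mixes 1/4 on P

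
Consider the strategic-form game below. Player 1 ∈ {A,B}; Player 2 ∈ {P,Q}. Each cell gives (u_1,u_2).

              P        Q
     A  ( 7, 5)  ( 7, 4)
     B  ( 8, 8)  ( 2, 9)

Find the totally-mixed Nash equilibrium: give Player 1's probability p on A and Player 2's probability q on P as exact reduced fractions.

p=1/2, q=5/6

P1 indiff ⇒ q·7+(1-q)·7 = q·8+(1-q)·2 ⇒ q(-1) = (1-q)(-5) ⇒ q = 5/6
P2 indiff ⇒ p·5+(1-p)·8 = p·4+(1-p)·9 ⇒ p(1) = (1-p)(1) ⇒ p = 1/2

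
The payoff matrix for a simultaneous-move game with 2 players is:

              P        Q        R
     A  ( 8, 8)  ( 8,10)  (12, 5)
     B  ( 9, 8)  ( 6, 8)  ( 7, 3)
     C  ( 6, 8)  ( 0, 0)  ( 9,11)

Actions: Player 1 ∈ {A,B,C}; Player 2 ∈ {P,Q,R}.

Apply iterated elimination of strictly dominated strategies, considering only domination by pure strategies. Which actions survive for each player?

Remaining: P1:{A,B} P2:{P,Q}

P1 drop C (A beats it: P:8>6 Q:8>0 R:12>9)
P2 drop R (P beats it: A:8>5 B:8>3)
P1→{A,B} P2→{P,Q}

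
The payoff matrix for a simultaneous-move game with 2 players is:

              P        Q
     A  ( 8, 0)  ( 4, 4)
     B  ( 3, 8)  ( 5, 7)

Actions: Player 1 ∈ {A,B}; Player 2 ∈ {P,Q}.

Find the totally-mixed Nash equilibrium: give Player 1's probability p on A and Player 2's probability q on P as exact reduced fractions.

P1 indiff ⇒ q·8+(1-q)·4 = q·3+(1-q)·5 ⇒ q(5) = (1-q)(1) ⇒ q = 1/6
P2 indiff ⇒ p·0+(1-p)·8 = p·4+(1-p)·7 ⇒ p(-4) = (1-p)(-1) ⇒ p = 1/5

P1 mixes 1/5 on A; P2 mixes 1/6 on P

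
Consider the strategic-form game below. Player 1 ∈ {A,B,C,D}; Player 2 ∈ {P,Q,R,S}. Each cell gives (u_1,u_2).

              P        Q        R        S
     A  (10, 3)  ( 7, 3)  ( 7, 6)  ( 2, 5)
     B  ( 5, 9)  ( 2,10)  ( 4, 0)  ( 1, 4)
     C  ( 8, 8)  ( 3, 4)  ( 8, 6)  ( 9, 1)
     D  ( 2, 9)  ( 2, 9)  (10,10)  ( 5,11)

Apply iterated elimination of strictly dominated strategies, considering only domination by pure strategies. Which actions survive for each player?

P1 drop B (A beats it: P:10>5 Q:7>2 R:7>4 S:2>1)
P2 drop Q (R beats it: A:6>3 C:6>4 D:10>9)
P1→{A,C,D} P2→{P,R,S}

Survivors P1:{A,C,D} P2:{P,R,S}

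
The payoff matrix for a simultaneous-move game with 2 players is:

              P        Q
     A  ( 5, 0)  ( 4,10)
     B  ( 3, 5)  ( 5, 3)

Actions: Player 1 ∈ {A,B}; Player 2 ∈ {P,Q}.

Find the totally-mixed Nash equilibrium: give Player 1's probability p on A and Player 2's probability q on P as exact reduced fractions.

(p,q) = (1/6, 1/3)

P1 indiff ⇒ q·5+(1-q)·4 = q·3+(1-q)·5 ⇒ q(2) = (1-q)(1) ⇒ q = 1/3
P2 indiff ⇒ p·0+(1-p)·5 = p·10+(1-p)·3 ⇒ p(-10) = (1-p)(-2) ⇒ p = 1/6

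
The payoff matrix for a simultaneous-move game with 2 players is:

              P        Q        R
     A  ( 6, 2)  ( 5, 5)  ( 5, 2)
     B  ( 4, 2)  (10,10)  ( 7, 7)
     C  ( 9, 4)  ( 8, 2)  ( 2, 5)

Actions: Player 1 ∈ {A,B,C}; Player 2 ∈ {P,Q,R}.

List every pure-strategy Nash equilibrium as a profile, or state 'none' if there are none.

(A,P): not NE [P1→C gives 9>6; P2→Q gives 5>2]
(A,Q): not NE [P1→B gives 10>5]
(A,R): not NE [P1→B gives 7>5; P2→Q gives 5>2]
(B,P): not NE [P1→C gives 9>4; P2→Q gives 10>2]
(B,Q): NE
(B,R): not NE [P2→Q gives 10>7]
(C,P): not NE [P2→R gives 5>4]
(C,Q): not NE [P1→B gives 10>8; P2→R gives 5>2]
(C,R): not NE [P1→B gives 7>2]

NE set: (B,Q)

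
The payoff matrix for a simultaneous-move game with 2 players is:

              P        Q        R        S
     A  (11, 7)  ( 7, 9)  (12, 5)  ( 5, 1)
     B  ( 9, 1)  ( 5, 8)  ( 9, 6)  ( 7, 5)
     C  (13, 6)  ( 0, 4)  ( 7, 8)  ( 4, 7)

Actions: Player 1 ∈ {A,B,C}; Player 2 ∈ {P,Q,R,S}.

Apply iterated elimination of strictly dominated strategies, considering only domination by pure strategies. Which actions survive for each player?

P2 drop S (R beats it: A:5>1 B:6>5 C:8>7)
P1 drop B (A beats it: P:11>9 Q:7>5 R:12>9)
P1→{A,C} P2→{P,Q,R}

IESDS → P1:{A,C} P2:{P,Q,R}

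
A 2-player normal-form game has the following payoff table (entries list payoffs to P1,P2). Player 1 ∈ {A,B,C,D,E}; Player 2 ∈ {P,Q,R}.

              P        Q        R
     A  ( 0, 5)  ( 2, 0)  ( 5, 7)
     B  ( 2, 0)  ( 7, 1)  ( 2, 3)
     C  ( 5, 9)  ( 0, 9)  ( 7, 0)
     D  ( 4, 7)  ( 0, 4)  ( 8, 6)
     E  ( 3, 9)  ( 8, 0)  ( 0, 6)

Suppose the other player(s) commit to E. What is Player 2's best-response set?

u_2(P vs E) = 9
u_2(Q vs E) = 0
u_2(R vs E) = 6
max payoff 9 at {P}

BR_2 = {P}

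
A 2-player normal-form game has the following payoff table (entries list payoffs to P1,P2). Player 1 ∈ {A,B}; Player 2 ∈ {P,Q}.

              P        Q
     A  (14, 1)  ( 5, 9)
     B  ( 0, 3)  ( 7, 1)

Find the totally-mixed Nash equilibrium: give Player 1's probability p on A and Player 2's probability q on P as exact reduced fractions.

p=1/5, q=1/8

P1 indiff ⇒ q·14+(1-q)·5 = q·0+(1-q)·7 ⇒ q(14) = (1-q)(2) ⇒ q = 1/8
P2 indiff ⇒ p·1+(1-p)·3 = p·9+(1-p)·1 ⇒ p(-8) = (1-p)(-2) ⇒ p = 1/5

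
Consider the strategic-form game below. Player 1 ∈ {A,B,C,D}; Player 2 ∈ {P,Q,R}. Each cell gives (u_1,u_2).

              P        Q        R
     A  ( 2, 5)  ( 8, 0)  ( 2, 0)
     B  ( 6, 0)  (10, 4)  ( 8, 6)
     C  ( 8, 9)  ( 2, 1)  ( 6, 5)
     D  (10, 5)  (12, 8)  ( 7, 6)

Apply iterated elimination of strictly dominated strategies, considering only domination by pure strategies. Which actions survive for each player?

Remaining: P1:{B,D} P2:{Q,R}

P1 drop A (B beats it: P:6>2 Q:10>8 R:8>2)
P1 drop C (D beats it: P:10>8 Q:12>2 R:7>6)
P2 drop P (Q beats it: B:4>0 D:8>5)
P1→{B,D} P2→{Q,R}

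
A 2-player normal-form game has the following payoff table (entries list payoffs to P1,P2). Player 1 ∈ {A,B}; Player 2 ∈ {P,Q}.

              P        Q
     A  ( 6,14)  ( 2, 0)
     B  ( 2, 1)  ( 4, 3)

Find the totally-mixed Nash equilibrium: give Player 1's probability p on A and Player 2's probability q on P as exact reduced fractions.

P1 indiff ⇒ q·6+(1-q)·2 = q·2+(1-q)·4 ⇒ q(4) = (1-q)(2) ⇒ q = 1/3
P2 indiff ⇒ p·14+(1-p)·1 = p·0+(1-p)·3 ⇒ p(14) = (1-p)(2) ⇒ p = 1/8

P1 mixes 1/8 on A; P2 mixes 1/3 on P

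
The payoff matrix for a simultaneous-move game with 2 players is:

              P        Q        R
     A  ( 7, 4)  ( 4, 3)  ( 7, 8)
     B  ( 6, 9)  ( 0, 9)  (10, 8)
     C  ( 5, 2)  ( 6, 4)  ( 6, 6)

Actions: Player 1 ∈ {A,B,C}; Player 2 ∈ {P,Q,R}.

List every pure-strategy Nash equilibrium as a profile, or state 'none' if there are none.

(A,P): not NE [P2→R gives 8>4]
(A,Q): not NE [P1→C gives 6>4; P2→R gives 8>3]
(A,R): not NE [P1→B gives 10>7]
(B,P): not NE [P1→A gives 7>6]
(B,Q): not NE [P1→C gives 6>0]
(B,R): not NE [P2→Q gives 9>8]
(C,P): not NE [P1→A gives 7>5; P2→R gives 6>2]
(C,Q): not NE [P2→R gives 6>4]
(C,R): not NE [P1→B gives 10>6]

Equilibria: none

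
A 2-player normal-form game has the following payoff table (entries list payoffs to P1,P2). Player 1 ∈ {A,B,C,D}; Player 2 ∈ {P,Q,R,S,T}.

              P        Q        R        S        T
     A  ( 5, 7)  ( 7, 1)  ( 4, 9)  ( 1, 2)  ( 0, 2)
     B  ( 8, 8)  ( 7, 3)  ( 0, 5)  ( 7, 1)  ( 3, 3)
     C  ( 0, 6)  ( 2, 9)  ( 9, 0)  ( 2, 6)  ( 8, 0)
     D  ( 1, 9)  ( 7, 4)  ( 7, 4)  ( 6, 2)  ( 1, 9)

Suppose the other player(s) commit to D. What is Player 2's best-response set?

u_2(P vs D) = 9
u_2(Q vs D) = 4
u_2(R vs D) = 4
u_2(S vs D) = 2
u_2(T vs D) = 9
max payoff 9 at {P,T}

argmax u_2 = {P,T}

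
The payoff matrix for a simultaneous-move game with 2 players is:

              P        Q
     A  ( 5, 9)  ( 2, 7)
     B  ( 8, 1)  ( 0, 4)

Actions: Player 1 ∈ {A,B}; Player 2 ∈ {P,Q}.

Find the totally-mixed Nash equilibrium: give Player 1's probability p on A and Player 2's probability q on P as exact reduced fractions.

P1 indiff ⇒ q·5+(1-q)·2 = q·8+(1-q)·0 ⇒ q(-3) = (1-q)(-2) ⇒ q = 2/5
P2 indiff ⇒ p·9+(1-p)·1 = p·7+(1-p)·4 ⇒ p(2) = (1-p)(3) ⇒ p = 3/5

(p,q) = (3/5, 2/5)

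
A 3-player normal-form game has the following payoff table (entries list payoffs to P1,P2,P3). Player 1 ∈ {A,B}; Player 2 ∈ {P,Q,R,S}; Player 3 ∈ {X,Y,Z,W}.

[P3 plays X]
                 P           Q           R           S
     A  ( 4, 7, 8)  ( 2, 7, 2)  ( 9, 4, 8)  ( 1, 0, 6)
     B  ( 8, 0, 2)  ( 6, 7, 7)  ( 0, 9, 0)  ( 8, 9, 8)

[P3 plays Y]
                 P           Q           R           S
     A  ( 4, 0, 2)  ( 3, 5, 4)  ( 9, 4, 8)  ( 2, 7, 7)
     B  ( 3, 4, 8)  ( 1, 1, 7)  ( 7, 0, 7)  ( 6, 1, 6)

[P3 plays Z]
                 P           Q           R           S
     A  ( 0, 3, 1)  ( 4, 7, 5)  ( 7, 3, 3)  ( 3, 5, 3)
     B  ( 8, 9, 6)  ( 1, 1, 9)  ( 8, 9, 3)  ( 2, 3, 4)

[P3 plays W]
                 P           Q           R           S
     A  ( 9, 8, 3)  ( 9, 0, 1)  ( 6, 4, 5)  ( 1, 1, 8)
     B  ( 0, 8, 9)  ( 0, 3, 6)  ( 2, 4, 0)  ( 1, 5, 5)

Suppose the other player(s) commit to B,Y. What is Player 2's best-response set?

BR_2 = {P}

u_2(P vs B,Y) = 4
u_2(Q vs B,Y) = 1
u_2(R vs B,Y) = 0
u_2(S vs B,Y) = 1
max payoff 4 at {P}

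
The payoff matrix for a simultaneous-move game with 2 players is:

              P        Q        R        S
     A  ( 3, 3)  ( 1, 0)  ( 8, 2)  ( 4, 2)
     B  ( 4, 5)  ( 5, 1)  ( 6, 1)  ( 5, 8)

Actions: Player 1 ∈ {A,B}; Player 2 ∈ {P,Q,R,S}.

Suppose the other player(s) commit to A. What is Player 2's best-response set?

u_2(P vs A) = 3
u_2(Q vs A) = 0
u_2(R vs A) = 2
u_2(S vs A) = 2
max payoff 3 at {P}

argmax u_2 = {P}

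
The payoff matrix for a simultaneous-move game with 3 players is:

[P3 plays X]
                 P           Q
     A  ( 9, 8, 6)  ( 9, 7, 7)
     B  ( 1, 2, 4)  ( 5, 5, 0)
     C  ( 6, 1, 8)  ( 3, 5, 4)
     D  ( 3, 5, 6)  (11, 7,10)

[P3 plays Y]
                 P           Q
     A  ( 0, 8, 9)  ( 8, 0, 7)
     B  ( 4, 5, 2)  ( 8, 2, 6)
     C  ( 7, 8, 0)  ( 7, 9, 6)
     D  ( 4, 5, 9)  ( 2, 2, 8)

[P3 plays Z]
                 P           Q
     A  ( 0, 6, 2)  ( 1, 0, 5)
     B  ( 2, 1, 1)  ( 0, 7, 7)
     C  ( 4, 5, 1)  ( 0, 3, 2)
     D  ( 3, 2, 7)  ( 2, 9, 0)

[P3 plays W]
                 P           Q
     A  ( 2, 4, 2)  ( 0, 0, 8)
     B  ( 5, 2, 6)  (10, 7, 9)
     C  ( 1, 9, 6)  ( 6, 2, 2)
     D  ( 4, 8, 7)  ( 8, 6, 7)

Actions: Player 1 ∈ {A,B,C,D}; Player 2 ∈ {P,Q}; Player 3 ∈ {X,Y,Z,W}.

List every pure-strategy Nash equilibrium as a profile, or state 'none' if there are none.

(A,P,X): not NE [P3→Y gives 9>6]
(A,P,Y): not NE [P1→C gives 7>0]
(A,P,Z): not NE [P1→C gives 4>0; P3→Y gives 9>2]
(A,P,W): not NE [P1→B gives 5>2; P3→Y gives 9>2]
(A,Q,X): not NE [P1→D gives 11>9; P2→P gives 8>7; P3→W gives 8>7]
(A,Q,Y): not NE [P2→P gives 8>0; P3→W gives 8>7]
(A,Q,Z): not NE [P1→D gives 2>1; P2→P gives 6>0; P3→W gives 8>5]
(A,Q,W): not NE [P1→B gives 10>0; P2→P gives 4>0]
(B,P,X): not NE [P1→A gives 9>1; P2→Q gives 5>2; P3→W gives 6>4]
(B,P,Y): not NE [P1→C gives 7>4; P3→W gives 6>2]
(B,P,Z): not NE [P1→C gives 4>2; P2→Q gives 7>1; P3→W gives 6>1]
(B,P,W): not NE [P2→Q gives 7>2]
(B,Q,X): not NE [P1→D gives 11>5; P3→W gives 9>0]
(B,Q,Y): not NE [P2→P gives 5>2; P3→W gives 9>6]
(B,Q,Z): not NE [P1→D gives 2>0; P3→W gives 9>7]
(B,Q,W): NE
(C,P,X): not NE [P1→A gives 9>6; P2→Q gives 5>1]
(C,P,Y): not NE [P2→Q gives 9>8; P3→X gives 8>0]
(C,P,Z): not NE [P3→X gives 8>1]
(C,P,W): not NE [P1→B gives 5>1; P3→X gives 8>6]
(C,Q,X): not NE [P1→D gives 11>3; P3→Y gives 6>4]
(C,Q,Y): not NE [P1→B gives 8>7]
(C,Q,Z): not NE [P1→D gives 2>0; P2→P gives 5>3; P3→Y gives 6>2]
(C,Q,W): not NE [P1→B gives 10>6; P2→P gives 9>2; P3→Y gives 6>2]
(D,P,X): not NE [P1→A gives 9>3; P2→Q gives 7>5; P3→Y gives 9>6]
(D,P,Y): not NE [P1→C gives 7>4]
(D,P,Z): not NE [P1→C gives 4>3; P2→Q gives 9>2; P3→Y gives 9>7]
(D,P,W): not NE [P1→B gives 5>4; P3→Y gives 9>7]
(D,Q,X): NE
(D,Q,Y): not NE [P1→B gives 8>2; P2→P gives 5>2; P3→X gives 10>8]
(D,Q,Z): not NE [P3→X gives 10>0]
(D,Q,W): not NE [P1→B gives 10>8; P2→P gives 8>6; P3→X gives 10>7]

NE set: (B,Q,W), (D,Q,X)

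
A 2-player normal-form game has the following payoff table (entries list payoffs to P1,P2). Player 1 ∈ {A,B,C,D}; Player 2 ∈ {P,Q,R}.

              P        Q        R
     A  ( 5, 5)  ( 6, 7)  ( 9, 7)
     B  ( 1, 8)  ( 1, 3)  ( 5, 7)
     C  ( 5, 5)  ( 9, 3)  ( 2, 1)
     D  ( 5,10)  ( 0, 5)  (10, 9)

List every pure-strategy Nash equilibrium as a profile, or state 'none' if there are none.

(A,P): not NE [P2→R gives 7>5]
(A,Q): not NE [P1→C gives 9>6]
(A,R): not NE [P1→D gives 10>9]
(B,P): not NE [P1→D gives 5>1]
(B,Q): not NE [P1→C gives 9>1; P2→P gives 8>3]
(B,R): not NE [P1→D gives 10>5; P2→P gives 8>7]
(C,P): NE
(C,Q): not NE [P2→P gives 5>3]
(C,R): not NE [P1→D gives 10>2; P2→P gives 5>1]
(D,P): NE
(D,Q): not NE [P1→C gives 9>0; P2→P gives 10>5]
(D,R): not NE [P2→P gives 10>9]

NE set: (C,P), (D,P)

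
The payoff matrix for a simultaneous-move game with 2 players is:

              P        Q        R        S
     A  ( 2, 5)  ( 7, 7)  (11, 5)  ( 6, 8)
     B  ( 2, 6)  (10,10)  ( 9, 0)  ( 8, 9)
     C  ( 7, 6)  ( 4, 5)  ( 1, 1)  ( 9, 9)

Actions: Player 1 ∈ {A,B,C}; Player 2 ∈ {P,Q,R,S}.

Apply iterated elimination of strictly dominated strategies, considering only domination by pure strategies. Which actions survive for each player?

P2 drop P (S beats it: A:8>5 B:9>6 C:9>6)
P2 drop R (Q beats it: A:7>5 B:10>0 C:5>1)
P1 drop A (B beats it: Q:10>7 S:8>6)
P1→{B,C} P2→{Q,S}

IESDS → P1:{B,C} P2:{Q,S}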